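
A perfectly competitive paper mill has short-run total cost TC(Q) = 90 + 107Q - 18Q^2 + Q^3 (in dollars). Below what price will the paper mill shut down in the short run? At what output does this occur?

The firm shuts down when price falls below the minimum of average variable cost. AVC = VC/Q = 107 - 18Q + Q^2.
dAVC/dQ = -18 + 2Q = 0 gives Q = 9. min AVC = 107 - 18·9 + 9^2 = 26.
So the shutdown price is $26.

$26 per unit, at Q = 9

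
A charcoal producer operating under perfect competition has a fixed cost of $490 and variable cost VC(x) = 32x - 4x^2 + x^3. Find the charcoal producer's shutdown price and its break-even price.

Shutdown price = $28; break-even price = $123

AVC = 32 - 4x + x^2; minimized at x = 2, giving min AVC = $28. That is the shutdown price.
ATC = 490/x + 32 - 4x + x^2. Setting dATC/dx = −490/x^2 − 4 + 2x = 0 gives x = 7 (since 2·7^3 − 4·7^2 = 490).
min ATC = 490/7 + 32 − 4·7 + 7^2 = $123. That is the break-even price.
For $28 ≤ P < $123 the firm produces at a loss; below $28 it shuts down.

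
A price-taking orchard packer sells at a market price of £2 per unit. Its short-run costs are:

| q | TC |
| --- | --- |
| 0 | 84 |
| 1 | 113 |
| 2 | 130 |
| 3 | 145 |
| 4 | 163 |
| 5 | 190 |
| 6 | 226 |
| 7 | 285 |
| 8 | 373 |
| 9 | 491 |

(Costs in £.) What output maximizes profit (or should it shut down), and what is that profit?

q = 0 (shut down); profit = -£84

Tabulate TR − TC: q=0: -84; q=1: -111; q=2: -126; q=3: -139; q=4: -155; q=5: -180; q=6: -214; q=7: -271; q=8: -357; q=9: -473.
Profit is highest at q = 0. Equivalently, the lowest AVC in the table is 79/4 ≈ £19.75 at q = 4, and P = £2 falls below it — price never covers variable cost, so the firm shuts down and loses only its fixed cost.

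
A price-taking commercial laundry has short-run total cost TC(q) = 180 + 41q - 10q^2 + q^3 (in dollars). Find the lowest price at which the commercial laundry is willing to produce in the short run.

$16 per unit

The shutdown price is the minimum of AVC. VC = 41q - 10q^2 + q^3, so AVC = 41 - 10q + q^2.
dAVC/dq = -10 + 2q = 0 gives q = 5. min AVC = 41 - 10·5 + 5^2 = 16.
So the shutdown price is $16.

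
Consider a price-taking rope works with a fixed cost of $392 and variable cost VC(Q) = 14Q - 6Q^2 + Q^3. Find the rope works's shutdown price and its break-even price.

Shutdown price = min AVC. AVC = 14 - 6Q + Q^2, with vertex at Q = 3 and minimum $5.
ATC = 392/Q + 14 - 6Q + Q^2. Setting dATC/dQ = −392/Q^2 − 6 + 2Q = 0 gives Q = 7 (since 2·7^3 − 6·7^2 = 392).
min ATC = 392/7 + 14 − 6·7 + 7^2 = $77. That is the break-even price.
Between these two prices the firm operates at a loss; above $77 it earns a profit.

Shutdown price = $5; break-even price = $77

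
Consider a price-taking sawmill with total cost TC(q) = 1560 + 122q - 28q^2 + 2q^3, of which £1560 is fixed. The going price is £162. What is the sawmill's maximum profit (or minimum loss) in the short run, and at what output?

AVC = 122 - 28q + 2q^2; min AVC = £24 at q = 7. Since P = £162 ≥ min AVC, the firm produces.
MC = 122 - 56q + 6q^2. Setting P = MC and taking the root on the rising branch gives q* = 10.
TR = 162·10 = 1620. TC = 1560 + 420 = 1980. Profit = 1620 − 1980 = -£360.
That loss of £360 beats the £1560 the firm would lose by shutting down; producing recovers £1200 of fixed cost.

Profit = -£360 at q = 10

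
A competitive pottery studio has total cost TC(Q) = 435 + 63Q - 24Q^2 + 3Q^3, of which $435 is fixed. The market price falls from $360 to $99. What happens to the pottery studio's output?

MC = 63 - 48Q + 9Q^2; the shutdown threshold is min AVC = $15 (at Q = 4).
With P = $360 above the shutdown price, P = MC gives Q = 9.
At P = $99 ≥ min AVC, set P = MC: Q = 6. The firm stays open but cuts output.

Output falls from 9 to 6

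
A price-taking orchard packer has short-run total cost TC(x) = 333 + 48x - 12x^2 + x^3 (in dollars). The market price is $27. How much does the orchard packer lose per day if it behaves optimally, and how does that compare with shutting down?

Profit = -$235 at x = 7

AVC = 48 - 12x + x^2 has its minimum $12 at x = 6; price $27 clears that bar, so the firm operates.
With MC = 48 - 24x + 3x^2, P = MC on the upward-sloping part at x* = 7.
TR = 27·7 = 189. TC = 333 + 91 = 424. Profit = 189 − 424 = -$235.
By producing, the firm covers all variable cost plus $98 of fixed cost; shutting down would lose the full $333.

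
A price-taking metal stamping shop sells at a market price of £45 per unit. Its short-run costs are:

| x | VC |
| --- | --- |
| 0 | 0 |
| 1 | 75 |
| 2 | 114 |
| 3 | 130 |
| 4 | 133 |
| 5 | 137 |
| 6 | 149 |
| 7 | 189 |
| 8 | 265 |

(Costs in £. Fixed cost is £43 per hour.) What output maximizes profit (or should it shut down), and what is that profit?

x = 7; profit = £83

Tabulate TR − TC: x=0: -43; x=1: -73; x=2: -67; x=3: -38; x=4: 4; x=5: 45; x=6: 78; x=7: 83; x=8: 52.
Profit is maximized at x = 7. AVC there is 189/7 = £27 ≤ P, so producing beats shutting down (which would give -£43).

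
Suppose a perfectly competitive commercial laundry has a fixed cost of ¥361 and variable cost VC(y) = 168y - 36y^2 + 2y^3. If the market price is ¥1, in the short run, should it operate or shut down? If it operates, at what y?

Shut down

Strip out fixed cost: VC = 168y - 36y^2 + 2y^3. Then AVC = 168 - 36y + 2y^2 and MC = 168 - 72y + 6y^2.
AVC is minimized where dAVC/dy = -36 + 4y = 0, at y = 9; min AVC = 168 - 36·9 + 2·9^2 = ¥6.
Since P = ¥1 < min AVC = ¥6, price fails to cover variable cost at any output.
Best response: produce nothing and absorb the ¥361 fixed cost.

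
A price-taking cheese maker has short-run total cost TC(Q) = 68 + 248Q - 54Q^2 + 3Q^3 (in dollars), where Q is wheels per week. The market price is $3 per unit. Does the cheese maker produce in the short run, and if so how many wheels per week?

Variable cost is VC = 248Q - 54Q^2 + 3Q^3, so AVC = VC/Q = 248 - 54Q + 3Q^2 and MC = dTC/dQ = 248 - 108Q + 9Q^2.
AVC is minimized where dAVC/dQ = -54 + 6Q = 0, at Q = 9; min AVC = 248 - 54·9 + 3·9^2 = $5.
With P < min AVC ($3 < $5), every unit sold adds to the loss.
Shutting down limits the loss to fixed cost, $68.

Shut down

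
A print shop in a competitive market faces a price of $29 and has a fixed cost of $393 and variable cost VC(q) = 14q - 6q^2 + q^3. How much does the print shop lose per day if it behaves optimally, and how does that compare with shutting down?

Profit = -$293 at q = 5

AVC = 14 - 6q + q^2 has its minimum $5 at q = 3; price $29 clears that bar, so the firm operates.
With MC = 14 - 12q + 3q^2, P = MC on the upward-sloping part at q* = 5.
TR = 29·5 = 145. TC = 393 + 45 = 438. Profit = 145 − 438 = -$293.
By producing, the firm covers all variable cost plus $100 of fixed cost; shutting down would lose the full $393.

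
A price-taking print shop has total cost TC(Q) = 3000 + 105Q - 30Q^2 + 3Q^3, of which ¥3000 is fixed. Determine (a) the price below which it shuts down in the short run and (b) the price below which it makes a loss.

Shutdown price = ¥30; break-even price = ¥405

AVC = 105 - 30Q + 3Q^2; minimized at Q = 5, giving min AVC = ¥30. That is the shutdown price.
ATC = 3000/Q + 105 - 30Q + 3Q^2. Setting dATC/dQ = −3000/Q^2 − 30 + 6Q = 0 gives Q = 10 (since 6·10^3 − 30·10^2 = 3000).
min ATC = 3000/10 + 105 − 30·10 + 3·10^2 = ¥405. That is the break-even price.
Between these two prices the firm operates at a loss; above ¥405 it earns a profit.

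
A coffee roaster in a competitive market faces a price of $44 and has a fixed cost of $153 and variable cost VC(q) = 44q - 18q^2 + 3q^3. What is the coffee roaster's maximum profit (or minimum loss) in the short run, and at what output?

Profit = -$57 at q = 4

AVC = 44 - 18q + 3q^2; min AVC = $17 at q = 3. Since P = $44 ≥ min AVC, the firm produces.
MC = 44 - 36q + 9q^2. Setting P = MC and taking the root on the rising branch gives q* = 4.
TR = 44·4 = 176. TC = 153 + 80 = 233. Profit = 176 − 233 = -$57.
That loss of $57 beats the $153 the firm would lose by shutting down; producing recovers $96 of fixed cost.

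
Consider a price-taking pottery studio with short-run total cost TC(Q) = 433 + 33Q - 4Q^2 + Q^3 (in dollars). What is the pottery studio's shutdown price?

The shutdown price is the minimum of AVC. VC = 33Q - 4Q^2 + Q^3, so AVC = 33 - 4Q + Q^2.
dAVC/dQ = -4 + 2Q = 0 gives Q = 2. min AVC = 33 - 4·2 + 2^2 = 29.
So the shutdown price is $29.

$29 per unit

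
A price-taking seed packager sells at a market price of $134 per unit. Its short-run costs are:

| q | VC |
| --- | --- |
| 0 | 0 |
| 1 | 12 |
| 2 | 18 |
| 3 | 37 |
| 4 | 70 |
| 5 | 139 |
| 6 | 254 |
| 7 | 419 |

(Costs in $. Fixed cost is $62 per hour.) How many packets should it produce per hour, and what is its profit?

q = 6; profit = $488

Compute π = P·q − TC at each output: q=0: -62; q=1: 60; q=2: 188; q=3: 303; q=4: 404; q=5: 469; q=6: 488; q=7: 457.
Profit is maximized at q = 6. AVC there is 254/6 = $42.33 ≤ P, so producing beats shutting down (which would give -$62).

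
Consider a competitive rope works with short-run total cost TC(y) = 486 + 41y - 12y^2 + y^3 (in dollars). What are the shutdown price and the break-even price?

Shutdown price = min AVC. AVC = 41 - 12y + y^2, with vertex at y = 6 and minimum $5.
ATC = 486/y + 41 - 12y + y^2. Setting dATC/dy = −486/y^2 − 12 + 2y = 0 gives y = 9 (since 2·9^3 − 12·9^2 = 486).
min ATC = 486/9 + 41 − 12·9 + 9^2 = $68. That is the break-even price.
Between these two prices the firm operates at a loss; above $68 it earns a profit.

Shutdown price = $5; break-even price = $68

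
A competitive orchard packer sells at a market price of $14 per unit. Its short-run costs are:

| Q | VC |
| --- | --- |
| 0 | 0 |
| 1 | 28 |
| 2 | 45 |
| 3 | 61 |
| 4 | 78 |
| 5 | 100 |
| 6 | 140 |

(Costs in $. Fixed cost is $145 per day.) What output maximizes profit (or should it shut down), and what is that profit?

Q = 0 (shut down); profit = -$145

Tabulate TR − TC: Q=0: -145; Q=1: -159; Q=2: -162; Q=3: -164; Q=4: -167; Q=5: -175; Q=6: -201.
Profit is highest at Q = 0. Equivalently, the lowest AVC in the table is 78/4 ≈ $19.50 at Q = 4, and P = $14 falls below it — price never covers variable cost, so the firm shuts down and loses only its fixed cost.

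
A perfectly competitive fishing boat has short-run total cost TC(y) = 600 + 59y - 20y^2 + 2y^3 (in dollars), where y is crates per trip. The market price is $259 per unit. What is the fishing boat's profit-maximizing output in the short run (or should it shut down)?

Produce at y = 10

Variable cost is VC = 59y - 20y^2 + 2y^3, so AVC = VC/y = 59 - 20y + 2y^2 and MC = dTC/dy = 59 - 40y + 6y^2.
The AVC parabola has its vertex at y = 20/4 = 5, where AVC = 59 - 20·5 + 2·5^2 = $9.
P = $259 exceeds min AVC = $9, so the firm stays open.
P = MC gives -200 - 40y + 6y^2 = 0, with roots -10/3 and 10. Take the larger (rising MC): y* = 10.
Check: AVC at y = 10 is $59 ≤ P, so revenue covers variable cost.
Profit = P·y − TC = 259·10 − 1190 = $1400.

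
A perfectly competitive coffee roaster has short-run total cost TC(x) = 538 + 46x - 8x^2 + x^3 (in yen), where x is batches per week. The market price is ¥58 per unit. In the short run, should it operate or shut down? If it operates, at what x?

Variable cost is VC = 46x - 8x^2 + x^3, so AVC = VC/x = 46 - 8x + x^2 and MC = dTC/dx = 46 - 16x + 3x^2.
AVC is minimized where dAVC/dx = -8 + 2x = 0, at x = 4; min AVC = 46 - 8·4 + 4^2 = ¥30.
Because ¥58 ≥ ¥30, revenue can cover variable cost; the firm operates.
Set P = MC: 58 = 46 - 16x + 3x^2 → -12 - 16x + 3x^2 = 0. The roots are x = -2/3 and x = 6; the profit-maximizing output is on the rising part of MC, so x* = 6.
Check: AVC at x = 6 is ¥34 ≤ P, so revenue covers variable cost.
Profit = P·x − TC = 58·6 − 742 = -¥394, a loss, but smaller than the ¥538 fixed cost the firm would lose by shutting down.

Produce at x = 6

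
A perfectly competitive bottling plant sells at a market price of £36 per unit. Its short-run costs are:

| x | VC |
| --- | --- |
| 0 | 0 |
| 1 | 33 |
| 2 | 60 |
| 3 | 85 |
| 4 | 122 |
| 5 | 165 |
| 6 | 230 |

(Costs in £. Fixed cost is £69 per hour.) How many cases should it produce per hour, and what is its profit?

x = 3; profit = -£46

Tabulate TR − TC: x=0: -69; x=1: -66; x=2: -57; x=3: -46; x=4: -47; x=5: -54; x=6: -83.
Profit is maximized at x = 3. AVC there is 85/3 = £28.33 ≤ P, so producing beats shutting down (which would give -£69).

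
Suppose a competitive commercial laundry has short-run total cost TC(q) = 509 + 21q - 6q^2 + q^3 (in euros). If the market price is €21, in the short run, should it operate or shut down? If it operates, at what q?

Produce at q = 4

Variable cost is VC = 21q - 6q^2 + q^3, so AVC = VC/q = 21 - 6q + q^2 and MC = dTC/dq = 21 - 12q + 3q^2.
AVC hits its minimum where MC = AVC, at q = 3, giving min AVC = 21 - 6·3 + 3^2 = €12.
Because €21 ≥ €12, revenue can cover variable cost; the firm operates.
P = MC gives -12q + 3q^2 = 0, with roots 0 and 4. Take the larger (rising MC): q* = 4.
Check: AVC at q = 4 is €13 ≤ P, so revenue covers variable cost.
Profit = P·q − TC = 21·4 − 561 = -€477, a loss, but smaller than the €509 fixed cost the firm would lose by shutting down.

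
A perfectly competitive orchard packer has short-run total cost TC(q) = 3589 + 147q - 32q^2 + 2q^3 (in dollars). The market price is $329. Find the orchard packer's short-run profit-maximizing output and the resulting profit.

AVC = 147 - 32q + 2q^2; min AVC = $19 at q = 8. Since P = $329 ≥ min AVC, the firm produces.
MC = 147 - 64q + 6q^2. Setting P = MC and taking the root on the rising branch gives q* = 13.
TR = 329·13 = 4277. TC = 3589 + 897 = 4486. Profit = 4277 − 4486 = -$209.
Shutting down would mean losing the fixed cost of $3589, so operating at a loss of $209 is better by $3380.

Profit = -$209 at q = 13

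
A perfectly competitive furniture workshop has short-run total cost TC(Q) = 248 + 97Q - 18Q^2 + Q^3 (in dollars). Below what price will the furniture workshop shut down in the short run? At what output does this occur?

The shutdown price is the minimum of AVC. VC = 97Q - 18Q^2 + Q^3, so AVC = 97 - 18Q + Q^2.
dAVC/dQ = -18 + 2Q = 0 gives Q = 9. min AVC = 97 - 18·9 + 9^2 = 16.
The firm shuts down for any P below $16.

$16 per unit, at Q = 9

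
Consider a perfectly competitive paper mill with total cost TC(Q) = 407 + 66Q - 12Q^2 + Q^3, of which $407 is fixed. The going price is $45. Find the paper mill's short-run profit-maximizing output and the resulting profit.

AVC = 66 - 12Q + Q^2; min AVC = $30 at Q = 6. Since P = $45 ≥ min AVC, the firm produces.
MC = 66 - 24Q + 3Q^2. Setting P = MC and taking the root on the rising branch gives Q* = 7.
TR = 45·7 = 315. TC = 407 + 217 = 624. Profit = 315 − 624 = -$309.
Shutting down would mean losing the fixed cost of $407, so operating at a loss of $309 is better by $98.

Profit = -$309 at Q = 7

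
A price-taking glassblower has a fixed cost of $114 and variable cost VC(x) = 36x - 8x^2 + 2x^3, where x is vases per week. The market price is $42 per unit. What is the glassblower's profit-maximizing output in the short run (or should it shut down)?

From TC, MC = TC'(x) = 36 - 16x + 6x^2 and AVC = VC/x = 36 - 8x + 2x^2.
AVC hits its minimum where MC = AVC, at x = 2, giving min AVC = 36 - 8·2 + 2·2^2 = $28.
P = $42 exceeds min AVC = $28, so the firm stays open.
P = MC gives -6 - 16x + 6x^2 = 0, with roots -1/3 and 3. Take the larger (rising MC): x* = 3.
Check: AVC at x = 3 is $30 ≤ P, so revenue covers variable cost.
Profit = P·x − TC = 42·3 − 204 = -$78, a loss, but smaller than the $114 fixed cost the firm would lose by shutting down.

Produce at x = 3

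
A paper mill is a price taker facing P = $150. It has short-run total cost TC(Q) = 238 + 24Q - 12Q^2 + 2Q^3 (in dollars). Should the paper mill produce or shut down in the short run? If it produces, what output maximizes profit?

Produce at Q = 7

Strip out fixed cost: VC = 24Q - 12Q^2 + 2Q^3. Then AVC = 24 - 12Q + 2Q^2 and MC = 24 - 24Q + 6Q^2.
The AVC parabola has its vertex at Q = 12/4 = 3, where AVC = 24 - 12·3 + 2·3^2 = $6.
Since P = $150 ≥ min AVC = $6, price covers variable cost and the firm should produce.
Solving P = MC: -126 - 24Q + 6Q^2 = 0 ⇒ Q = -3 or 7. On the upward-sloping branch, Q* = 7.
Check: AVC at Q = 7 is $38 ≤ P, so revenue covers variable cost.
Profit = P·Q − TC = 150·7 − 504 = $546.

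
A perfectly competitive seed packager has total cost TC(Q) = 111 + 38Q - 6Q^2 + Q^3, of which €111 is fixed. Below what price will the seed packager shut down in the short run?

The shutdown price is the minimum of AVC. VC = 38Q - 6Q^2 + Q^3, so AVC = 38 - 6Q + Q^2.
dAVC/dQ = -6 + 2Q = 0 gives Q = 3. min AVC = 38 - 6·3 + 3^2 = 29.
For P < €29 the firm produces nothing.

€29 per unit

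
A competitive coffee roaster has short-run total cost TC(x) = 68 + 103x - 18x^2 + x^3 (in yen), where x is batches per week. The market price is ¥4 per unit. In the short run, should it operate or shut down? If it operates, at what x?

Variable cost is VC = 103x - 18x^2 + x^3, so AVC = VC/x = 103 - 18x + x^2 and MC = dTC/dx = 103 - 36x + 3x^2.
AVC is minimized where dAVC/dx = -18 + 2x = 0, at x = 9; min AVC = 103 - 18·9 + 9^2 = ¥22.
With P < min AVC (¥4 < ¥22), every unit sold adds to the loss.
Best response: produce nothing and absorb the ¥68 fixed cost.

Shut down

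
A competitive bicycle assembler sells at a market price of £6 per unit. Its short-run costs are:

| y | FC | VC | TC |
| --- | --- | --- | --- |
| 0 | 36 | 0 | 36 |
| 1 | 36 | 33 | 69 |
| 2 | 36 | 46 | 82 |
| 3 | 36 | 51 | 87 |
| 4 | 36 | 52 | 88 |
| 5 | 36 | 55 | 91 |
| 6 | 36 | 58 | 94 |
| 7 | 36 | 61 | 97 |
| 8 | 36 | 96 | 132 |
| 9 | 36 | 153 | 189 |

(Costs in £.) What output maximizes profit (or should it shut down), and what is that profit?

Tabulate TR − TC: y=0: -36; y=1: -63; y=2: -70; y=3: -69; y=4: -64; y=5: -61; y=6: -58; y=7: -55; y=8: -84; y=9: -135.
Profit is highest at y = 0. Equivalently, the lowest AVC in the table is 61/7 ≈ £8.71 at y = 7, and P = £6 falls below it — price never covers variable cost, so the firm shuts down and loses only its fixed cost.

y = 0 (shut down); profit = -£36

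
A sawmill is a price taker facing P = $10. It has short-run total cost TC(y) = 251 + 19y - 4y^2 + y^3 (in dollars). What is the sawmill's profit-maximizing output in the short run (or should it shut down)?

Shut down

Strip out fixed cost: VC = 19y - 4y^2 + y^3. Then AVC = 19 - 4y + y^2 and MC = 19 - 8y + 3y^2.
The AVC parabola has its vertex at y = 4/2 = 2, where AVC = 19 - 4·2 + 2^2 = $15.
P = $10 lies below min AVC = $15; no output level covers variable cost.
Shutting down limits the loss to fixed cost, $251.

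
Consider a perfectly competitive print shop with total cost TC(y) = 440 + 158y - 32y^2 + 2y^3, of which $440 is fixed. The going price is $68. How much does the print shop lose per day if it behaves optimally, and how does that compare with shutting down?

Profit = -$116 at y = 9

AVC = 158 - 32y + 2y^2 has its minimum $30 at y = 8; price $68 clears that bar, so the firm operates.
With MC = 158 - 64y + 6y^2, P = MC on the upward-sloping part at y* = 9.
TR = 68·9 = 612. TC = 440 + 288 = 728. Profit = 612 − 728 = -$116.
That loss of $116 beats the $440 the firm would lose by shutting down; producing recovers $324 of fixed cost.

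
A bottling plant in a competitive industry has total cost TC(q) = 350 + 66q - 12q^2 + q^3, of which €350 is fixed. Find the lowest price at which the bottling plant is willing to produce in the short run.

The shutdown price is the minimum of AVC. VC = 66q - 12q^2 + q^3, so AVC = 66 - 12q + q^2.
At the minimum of AVC, MC = AVC. MC = 66 - 24q + 3q^2; setting MC = AVC gives 2q^2 - 12q = 0, so q = 6. min AVC = 30.
For P < €30 the firm produces nothing.

€30 per unit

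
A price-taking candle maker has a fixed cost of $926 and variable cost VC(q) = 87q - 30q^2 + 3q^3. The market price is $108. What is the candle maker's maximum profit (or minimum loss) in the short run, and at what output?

AVC = 87 - 30q + 3q^2; min AVC = $12 at q = 5. Since P = $108 ≥ min AVC, the firm produces.
With MC = 87 - 60q + 9q^2, P = MC on the upward-sloping part at q* = 7.
TR = 108·7 = 756. TC = 926 + 168 = 1094. Profit = 756 − 1094 = -$338.
Shutting down would mean losing the fixed cost of $926, so operating at a loss of $338 is better by $588.

Profit = -$338 at q = 7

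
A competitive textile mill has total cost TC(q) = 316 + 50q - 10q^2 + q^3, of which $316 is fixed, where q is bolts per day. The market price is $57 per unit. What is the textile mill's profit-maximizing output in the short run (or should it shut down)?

From TC, MC = TC'(q) = 50 - 20q + 3q^2 and AVC = VC/q = 50 - 10q + q^2.
AVC hits its minimum where MC = AVC, at q = 5, giving min AVC = 50 - 10·5 + 5^2 = $25.
Since P = $57 ≥ min AVC = $25, price covers variable cost and the firm should produce.
Solving P = MC: -7 - 20q + 3q^2 = 0 ⇒ q = -1/3 or 7. On the upward-sloping branch, q* = 7.
Check: AVC at q = 7 is $29 ≤ P, so revenue covers variable cost.
Profit = P·q − TC = 57·7 − 519 = -$120, a loss, but smaller than the $316 fixed cost the firm would lose by shutting down.

Produce at q = 7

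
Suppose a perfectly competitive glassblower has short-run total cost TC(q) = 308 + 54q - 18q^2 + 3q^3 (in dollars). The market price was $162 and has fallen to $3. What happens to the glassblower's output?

MC = 54 - 36q + 9q^2; the shutdown threshold is min AVC = $27 (at q = 3).
With P = $162 above the shutdown price, P = MC gives q = 6.
At P = $3 < min AVC = $27, price no longer covers variable cost at any output, so the firm shuts down: q = 0.

Output falls from 6 to 0 (the firm shuts down)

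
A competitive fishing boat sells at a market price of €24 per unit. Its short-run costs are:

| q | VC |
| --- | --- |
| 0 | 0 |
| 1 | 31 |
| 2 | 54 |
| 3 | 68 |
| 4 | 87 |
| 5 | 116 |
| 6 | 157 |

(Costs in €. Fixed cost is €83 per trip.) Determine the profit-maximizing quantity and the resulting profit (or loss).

q = 4; profit = -€74

Tabulate TR − TC: q=0: -83; q=1: -90; q=2: -89; q=3: -79; q=4: -74; q=5: -79; q=6: -96.
Profit is maximized at q = 4. AVC there is 87/4 = €21.75 ≤ P, so producing beats shutting down (which would give -€83).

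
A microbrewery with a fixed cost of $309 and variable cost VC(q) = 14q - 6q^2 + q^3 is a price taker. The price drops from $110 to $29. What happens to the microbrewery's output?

Output falls from 8 to 5

MC = 14 - 12q + 3q^2; the shutdown threshold is min AVC = $5 (at q = 3).
With P = $110 above the shutdown price, P = MC gives q = 8.
At P = $29 ≥ min AVC, set P = MC: q = 5. The firm stays open but cuts output.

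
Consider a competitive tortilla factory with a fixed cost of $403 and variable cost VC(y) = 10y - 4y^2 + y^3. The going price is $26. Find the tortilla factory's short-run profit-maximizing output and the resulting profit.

Profit = -$339 at y = 4

AVC = 10 - 4y + y^2; min AVC = $6 at y = 2. Since P = $26 ≥ min AVC, the firm produces.
With MC = 10 - 8y + 3y^2, P = MC on the upward-sloping part at y* = 4.
TR = 26·4 = 104. TC = 403 + 40 = 443. Profit = 104 − 443 = -$339.
Shutting down would mean losing the fixed cost of $403, so operating at a loss of $339 is better by $64.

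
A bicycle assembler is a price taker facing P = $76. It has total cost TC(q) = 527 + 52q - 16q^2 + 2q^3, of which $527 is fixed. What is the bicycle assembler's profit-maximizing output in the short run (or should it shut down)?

Produce at q = 6

From TC, MC = TC'(q) = 52 - 32q + 6q^2 and AVC = VC/q = 52 - 16q + 2q^2.
AVC is minimized where dAVC/dq = -16 + 4q = 0, at q = 4; min AVC = 52 - 16·4 + 2·4^2 = $20.
Because $76 ≥ $20, revenue can cover variable cost; the firm operates.
Set P = MC: 76 = 52 - 32q + 6q^2 → -24 - 32q + 6q^2 = 0. The roots are q = -2/3 and q = 6; the profit-maximizing output is on the rising part of MC, so q* = 6.
Check: AVC at q = 6 is $28 ≤ P, so revenue covers variable cost.
Profit = P·q − TC = 76·6 − 695 = -$239, a loss, but smaller than the $527 fixed cost the firm would lose by shutting down.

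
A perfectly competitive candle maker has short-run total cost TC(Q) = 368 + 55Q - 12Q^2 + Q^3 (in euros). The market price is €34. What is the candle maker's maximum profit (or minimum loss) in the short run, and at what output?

AVC = 55 - 12Q + Q^2; min AVC = €19 at Q = 6. Since P = €34 ≥ min AVC, the firm produces.
MC = 55 - 24Q + 3Q^2. Setting P = MC and taking the root on the rising branch gives Q* = 7.
TR = 34·7 = 238. TC = 368 + 140 = 508. Profit = 238 − 508 = -€270.
That loss of €270 beats the €368 the firm would lose by shutting down; producing recovers €98 of fixed cost.

Profit = -€270 at Q = 7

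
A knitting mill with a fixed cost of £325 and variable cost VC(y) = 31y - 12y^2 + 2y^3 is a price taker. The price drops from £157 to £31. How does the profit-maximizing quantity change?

Output falls from 7 to 4

MC = 31 - 24y + 6y^2; the shutdown threshold is min AVC = £13 (at y = 3).
At P = £157 ≥ min AVC, set P = MC on the rising branch: y = 7.
At P = £31 ≥ min AVC, set P = MC: y = 4. The firm stays open but cuts output.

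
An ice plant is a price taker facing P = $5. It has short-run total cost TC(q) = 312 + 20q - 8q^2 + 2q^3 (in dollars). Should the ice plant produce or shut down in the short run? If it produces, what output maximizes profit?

Shut down

Variable cost is VC = 20q - 8q^2 + 2q^3, so AVC = VC/q = 20 - 8q + 2q^2 and MC = dTC/dq = 20 - 16q + 6q^2.
The AVC parabola has its vertex at q = 8/4 = 2, where AVC = 20 - 8·2 + 2·2^2 = $12.
P = $5 lies below min AVC = $12; no output level covers variable cost.
The firm minimizes its loss by shutting down and losing only its fixed cost of $312.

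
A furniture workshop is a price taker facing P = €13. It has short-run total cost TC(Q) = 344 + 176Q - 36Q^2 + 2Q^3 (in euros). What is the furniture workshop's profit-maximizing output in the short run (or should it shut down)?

Strip out fixed cost: VC = 176Q - 36Q^2 + 2Q^3. Then AVC = 176 - 36Q + 2Q^2 and MC = 176 - 72Q + 6Q^2.
AVC hits its minimum where MC = AVC, at Q = 9, giving min AVC = 176 - 36·9 + 2·9^2 = €14.
Since P = €13 < min AVC = €14, price fails to cover variable cost at any output.
Best response: produce nothing and absorb the €344 fixed cost.

Shut down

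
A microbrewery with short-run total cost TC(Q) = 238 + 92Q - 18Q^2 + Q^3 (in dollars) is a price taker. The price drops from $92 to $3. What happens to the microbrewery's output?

AVC = 92 - 18Q + Q^2, minimized at Q = 9 where min AVC = $11. MC = 92 - 36Q + 3Q^2.
With P = $92 above the shutdown price, P = MC gives Q = 12.
At P = $3 < min AVC = $11, price no longer covers variable cost at any output, so the firm shuts down: Q = 0.

Output falls from 12 to 0 (the firm shuts down)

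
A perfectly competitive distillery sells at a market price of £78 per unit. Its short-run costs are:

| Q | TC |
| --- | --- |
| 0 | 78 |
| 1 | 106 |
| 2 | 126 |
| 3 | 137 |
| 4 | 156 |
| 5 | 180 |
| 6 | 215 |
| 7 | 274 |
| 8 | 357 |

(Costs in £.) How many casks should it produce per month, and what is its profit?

Compute π = P·Q − TC at each output: Q=0: -78; Q=1: -28; Q=2: 30; Q=3: 97; Q=4: 156; Q=5: 210; Q=6: 253; Q=7: 272; Q=8: 267.
Profit is maximized at Q = 7. AVC there is 196/7 = £28 ≤ P, so producing beats shutting down (which would give -£78).

Q = 7; profit = £272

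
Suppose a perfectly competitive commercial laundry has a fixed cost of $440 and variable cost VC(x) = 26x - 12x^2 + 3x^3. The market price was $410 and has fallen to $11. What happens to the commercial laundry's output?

Output falls from 8 to 0 (the firm shuts down)

AVC = 26 - 12x + 3x^2, minimized at x = 2 where min AVC = $14. MC = 26 - 24x + 9x^2.
At P = $410 ≥ min AVC, set P = MC on the rising branch: x = 8.
At P = $11 < min AVC = $14, price no longer covers variable cost at any output, so the firm shuts down: x = 0.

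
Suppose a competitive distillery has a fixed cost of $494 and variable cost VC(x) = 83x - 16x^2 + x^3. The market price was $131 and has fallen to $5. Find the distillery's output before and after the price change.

Output falls from 12 to 0 (the firm shuts down)

AVC = 83 - 16x + x^2, minimized at x = 8 where min AVC = $19. MC = 83 - 32x + 3x^2.
At P = $131 ≥ min AVC, set P = MC on the rising branch: x = 12.
At P = $5 < min AVC = $19, price no longer covers variable cost at any output, so the firm shuts down: x = 0.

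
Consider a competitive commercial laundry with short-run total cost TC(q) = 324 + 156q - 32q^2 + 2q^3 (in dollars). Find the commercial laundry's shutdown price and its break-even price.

Shutdown price = $28; break-even price = $66

Shutdown price = min AVC. AVC = 156 - 32q + 2q^2, with vertex at q = 8 and minimum $28.
ATC = 324/q + 156 - 32q + 2q^2. Setting dATC/dq = −324/q^2 − 32 + 4q = 0 gives q = 9 (since 4·9^3 − 32·9^2 = 324).
min ATC = 324/9 + 156 − 32·9 + 2·9^2 = $66. That is the break-even price.
Between these two prices the firm operates at a loss; above $66 it earns a profit.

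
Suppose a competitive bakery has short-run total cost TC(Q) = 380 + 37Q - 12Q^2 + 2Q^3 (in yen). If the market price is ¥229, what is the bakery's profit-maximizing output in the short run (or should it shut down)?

From TC, MC = TC'(Q) = 37 - 24Q + 6Q^2 and AVC = VC/Q = 37 - 12Q + 2Q^2.
AVC hits its minimum where MC = AVC, at Q = 3, giving min AVC = 37 - 12·3 + 2·3^2 = ¥19.
Because ¥229 ≥ ¥19, revenue can cover variable cost; the firm operates.
Set P = MC: 229 = 37 - 24Q + 6Q^2 → -192 - 24Q + 6Q^2 = 0. The roots are Q = -4 and Q = 8; the profit-maximizing output is on the rising part of MC, so Q* = 8.
Check: AVC at Q = 8 is ¥69 ≤ P, so revenue covers variable cost.
Profit = P·Q − TC = 229·8 − 932 = ¥900.

Produce at Q = 8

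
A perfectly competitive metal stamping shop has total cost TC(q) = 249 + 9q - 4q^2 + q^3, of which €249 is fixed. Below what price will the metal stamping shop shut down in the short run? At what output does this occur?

€5 per unit, at q = 2

Short-run supply begins at min AVC. From VC = 9q - 4q^2 + q^3, AVC = 9 - 4q + q^2.
dAVC/dq = -4 + 2q = 0 gives q = 2. min AVC = 9 - 4·2 + 2^2 = 5.
So the shutdown price is €5.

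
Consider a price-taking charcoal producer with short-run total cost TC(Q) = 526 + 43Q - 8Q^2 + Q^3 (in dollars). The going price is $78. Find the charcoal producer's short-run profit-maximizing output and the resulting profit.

Profit = -$232 at Q = 7

AVC = 43 - 8Q + Q^2; min AVC = $27 at Q = 4. Since P = $78 ≥ min AVC, the firm produces.
MC = 43 - 16Q + 3Q^2. Setting P = MC and taking the root on the rising branch gives Q* = 7.
TR = 78·7 = 546. TC = 526 + 252 = 778. Profit = 546 − 778 = -$232.
By producing, the firm covers all variable cost plus $294 of fixed cost; shutting down would lose the full $526.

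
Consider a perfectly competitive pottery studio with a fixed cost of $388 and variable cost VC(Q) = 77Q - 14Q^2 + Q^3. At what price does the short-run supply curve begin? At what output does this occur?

Short-run supply begins at min AVC. From VC = 77Q - 14Q^2 + Q^3, AVC = 77 - 14Q + Q^2.
dAVC/dQ = -14 + 2Q = 0 gives Q = 7. min AVC = 77 - 14·7 + 7^2 = 28.
The firm shuts down for any P below $28.

$28 per unit, at Q = 7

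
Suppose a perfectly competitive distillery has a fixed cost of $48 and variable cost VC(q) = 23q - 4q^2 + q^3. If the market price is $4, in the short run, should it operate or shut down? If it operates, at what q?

From TC, MC = TC'(q) = 23 - 8q + 3q^2 and AVC = VC/q = 23 - 4q + q^2.
The AVC parabola has its vertex at q = 4/2 = 2, where AVC = 23 - 4·2 + 2^2 = $19.
P = $4 lies below min AVC = $19; no output level covers variable cost.
Shutting down limits the loss to fixed cost, $48.

Shut down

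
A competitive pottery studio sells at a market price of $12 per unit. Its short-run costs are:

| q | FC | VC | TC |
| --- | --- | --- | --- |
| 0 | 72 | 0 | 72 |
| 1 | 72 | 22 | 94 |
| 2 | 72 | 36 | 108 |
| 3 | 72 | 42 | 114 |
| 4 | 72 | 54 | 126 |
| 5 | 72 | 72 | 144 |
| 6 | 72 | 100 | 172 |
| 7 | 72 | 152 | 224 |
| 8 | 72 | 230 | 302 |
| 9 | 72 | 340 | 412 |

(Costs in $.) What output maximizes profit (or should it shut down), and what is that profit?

Compute π = P·q − TC at each output: q=0: -72; q=1: -82; q=2: -84; q=3: -78; q=4: -78; q=5: -84; q=6: -100; q=7: -140; q=8: -206; q=9: -304.
Profit is highest at q = 0. Equivalently, the lowest AVC in the table is 54/4 ≈ $13.50 at q = 4, and P = $12 falls below it — price never covers variable cost, so the firm shuts down and loses only its fixed cost.

q = 0 (shut down); profit = -$72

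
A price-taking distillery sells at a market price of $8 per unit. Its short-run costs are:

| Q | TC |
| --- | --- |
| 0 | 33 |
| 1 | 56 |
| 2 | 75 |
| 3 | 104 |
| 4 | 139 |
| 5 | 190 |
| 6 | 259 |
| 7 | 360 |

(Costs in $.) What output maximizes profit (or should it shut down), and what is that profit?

Profit at each row (π = 8Q − TC): Q=0: -33; Q=1: -48; Q=2: -59; Q=3: -80; Q=4: -107; Q=5: -150; Q=6: -211; Q=7: -304.
Profit is highest at Q = 0. Equivalently, the lowest AVC in the table is 42/2 ≈ $21 at Q = 2, and P = $8 falls below it — price never covers variable cost, so the firm shuts down and loses only its fixed cost.

Q = 0 (shut down); profit = -$33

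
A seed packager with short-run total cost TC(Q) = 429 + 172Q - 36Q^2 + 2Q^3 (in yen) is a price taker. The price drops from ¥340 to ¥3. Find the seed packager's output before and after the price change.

Output falls from 14 to 0 (the firm shuts down)

MC = 172 - 72Q + 6Q^2; the shutdown threshold is min AVC = ¥10 (at Q = 9).
With P = ¥340 above the shutdown price, P = MC gives Q = 14.
At P = ¥3 < min AVC = ¥10, price no longer covers variable cost at any output, so the firm shuts down: Q = 0.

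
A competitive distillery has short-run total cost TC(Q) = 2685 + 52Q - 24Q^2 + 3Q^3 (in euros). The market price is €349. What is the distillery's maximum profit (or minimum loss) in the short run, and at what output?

Profit = -€255 at Q = 9

AVC = 52 - 24Q + 3Q^2 has its minimum €4 at Q = 4; price €349 clears that bar, so the firm operates.
MC = 52 - 48Q + 9Q^2. Setting P = MC and taking the root on the rising branch gives Q* = 9.
TR = 349·9 = 3141. TC = 2685 + 711 = 3396. Profit = 3141 − 3396 = -€255.
That loss of €255 beats the €2685 the firm would lose by shutting down; producing recovers €2430 of fixed cost.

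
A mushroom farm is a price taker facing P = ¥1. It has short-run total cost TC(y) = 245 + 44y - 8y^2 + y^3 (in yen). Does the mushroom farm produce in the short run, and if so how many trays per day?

Variable cost is VC = 44y - 8y^2 + y^3, so AVC = VC/y = 44 - 8y + y^2 and MC = dTC/dy = 44 - 16y + 3y^2.
AVC is minimized where dAVC/dy = -8 + 2y = 0, at y = 4; min AVC = 44 - 8·4 + 4^2 = ¥28.
Since P = ¥1 < min AVC = ¥28, price fails to cover variable cost at any output.
Shutting down limits the loss to fixed cost, ¥245.

Shut down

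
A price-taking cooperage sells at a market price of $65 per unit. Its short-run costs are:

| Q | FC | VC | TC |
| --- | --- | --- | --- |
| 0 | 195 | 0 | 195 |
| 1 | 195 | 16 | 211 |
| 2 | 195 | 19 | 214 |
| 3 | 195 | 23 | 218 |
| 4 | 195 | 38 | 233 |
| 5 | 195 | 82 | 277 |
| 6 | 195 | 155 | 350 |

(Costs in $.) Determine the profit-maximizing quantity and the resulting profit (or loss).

Q = 5; profit = $48

Profit at each row (π = 65Q − TC): Q=0: -195; Q=1: -146; Q=2: -84; Q=3: -23; Q=4: 27; Q=5: 48; Q=6: 40.
Profit is maximized at Q = 5. AVC there is 82/5 = $16.40 ≤ P, so producing beats shutting down (which would give -$195).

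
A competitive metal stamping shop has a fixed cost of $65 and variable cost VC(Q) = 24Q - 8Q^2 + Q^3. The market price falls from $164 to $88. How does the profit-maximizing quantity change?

Output falls from 10 to 8

AVC = 24 - 8Q + Q^2, minimized at Q = 4 where min AVC = $8. MC = 24 - 16Q + 3Q^2.
At P = $164 ≥ min AVC, set P = MC on the rising branch: Q = 10.
At P = $88 ≥ min AVC, set P = MC: Q = 8. The firm stays open but cuts output.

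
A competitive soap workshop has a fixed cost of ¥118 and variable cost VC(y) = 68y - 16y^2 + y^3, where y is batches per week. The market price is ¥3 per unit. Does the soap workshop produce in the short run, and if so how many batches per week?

Variable cost is VC = 68y - 16y^2 + y^3, so AVC = VC/y = 68 - 16y + y^2 and MC = dTC/dy = 68 - 32y + 3y^2.
The AVC parabola has its vertex at y = 16/2 = 8, where AVC = 68 - 16·8 + 8^2 = ¥4.
Since P = ¥3 < min AVC = ¥4, price fails to cover variable cost at any output.
Best response: produce nothing and absorb the ¥118 fixed cost.

Shut down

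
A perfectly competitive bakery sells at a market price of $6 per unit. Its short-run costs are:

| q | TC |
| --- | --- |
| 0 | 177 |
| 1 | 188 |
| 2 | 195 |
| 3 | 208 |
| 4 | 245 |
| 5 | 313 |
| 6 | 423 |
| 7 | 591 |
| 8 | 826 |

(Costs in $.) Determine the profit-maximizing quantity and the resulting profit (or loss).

Profit at each row (π = 6q − TC): q=0: -177; q=1: -182; q=2: -183; q=3: -190; q=4: -221; q=5: -283; q=6: -387; q=7: -549; q=8: -778.
Profit is highest at q = 0. Equivalently, the lowest AVC in the table is 18/2 ≈ $9 at q = 2, and P = $6 falls below it — price never covers variable cost, so the firm shuts down and loses only its fixed cost.

q = 0 (shut down); profit = -$177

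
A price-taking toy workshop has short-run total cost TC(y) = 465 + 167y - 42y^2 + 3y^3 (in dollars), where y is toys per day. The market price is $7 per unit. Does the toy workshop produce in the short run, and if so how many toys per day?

From TC, MC = TC'(y) = 167 - 84y + 9y^2 and AVC = VC/y = 167 - 42y + 3y^2.
AVC is minimized where dAVC/dy = -42 + 6y = 0, at y = 7; min AVC = 167 - 42·7 + 3·7^2 = $20.
Since P = $7 < min AVC = $20, price fails to cover variable cost at any output.
Shutting down limits the loss to fixed cost, $465.

Shut down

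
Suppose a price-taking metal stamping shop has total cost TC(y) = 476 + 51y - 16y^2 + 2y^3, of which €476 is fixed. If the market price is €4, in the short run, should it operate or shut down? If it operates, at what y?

Variable cost is VC = 51y - 16y^2 + 2y^3, so AVC = VC/y = 51 - 16y + 2y^2 and MC = dTC/dy = 51 - 32y + 6y^2.
AVC hits its minimum where MC = AVC, at y = 4, giving min AVC = 51 - 16·4 + 2·4^2 = €19.
With P < min AVC (€4 < €19), every unit sold adds to the loss.
The firm minimizes its loss by shutting down and losing only its fixed cost of €476.

Shut down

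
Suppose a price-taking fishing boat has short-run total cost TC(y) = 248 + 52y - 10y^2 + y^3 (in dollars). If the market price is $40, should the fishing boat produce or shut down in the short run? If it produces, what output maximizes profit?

Variable cost is VC = 52y - 10y^2 + y^3, so AVC = VC/y = 52 - 10y + y^2 and MC = dTC/dy = 52 - 20y + 3y^2.
AVC is minimized where dAVC/dy = -10 + 2y = 0, at y = 5; min AVC = 52 - 10·5 + 5^2 = $27.
P = $40 exceeds min AVC = $27, so the firm stays open.
P = MC gives 12 - 20y + 3y^2 = 0, with roots 2/3 and 6. Take the larger (rising MC): y* = 6.
Check: AVC at y = 6 is $28 ≤ P, so revenue covers variable cost.
Profit = P·y − TC = 40·6 − 416 = -$176, a loss, but smaller than the $248 fixed cost the firm would lose by shutting down.

Produce at y = 6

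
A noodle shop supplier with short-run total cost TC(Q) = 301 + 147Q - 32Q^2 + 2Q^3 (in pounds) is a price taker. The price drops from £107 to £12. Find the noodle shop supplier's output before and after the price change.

Output falls from 10 to 0 (the firm shuts down)

AVC = 147 - 32Q + 2Q^2, minimized at Q = 8 where min AVC = £19. MC = 147 - 64Q + 6Q^2.
At P = £107 ≥ min AVC, set P = MC on the rising branch: Q = 10.
At P = £12 < min AVC = £19, price no longer covers variable cost at any output, so the firm shuts down: Q = 0.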